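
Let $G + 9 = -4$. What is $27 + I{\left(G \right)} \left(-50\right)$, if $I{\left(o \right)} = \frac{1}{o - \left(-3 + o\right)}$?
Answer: $\frac{31}{3} \approx 10.333$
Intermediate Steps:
$G = -13$ ($G = -9 - 4 = -13$)
$I{\left(o \right)} = \frac{1}{3}$
$27 + I{\left(G \right)} \left(-50\right) = 27 + \frac{1}{3} \left(-50\right) = 27 - \frac{50}{3} = \frac{31}{3}$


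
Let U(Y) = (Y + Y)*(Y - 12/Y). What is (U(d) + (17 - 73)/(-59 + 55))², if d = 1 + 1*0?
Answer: 64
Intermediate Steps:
d = 1 (d = 1 + 0 = 1)
U(Y) = 2*Y*(Y - 12/Y) (U(Y) = (2*Y)*(Y - 12/Y) = 2*Y*(Y - 12/Y))
(U(d) + (17 - 73)/(-59 + 55))² = ((-24 + 2*1²) + (17 - 73)/(-59 + 55))² = ((-24 + 2*1) - 56/(-4))² = ((-24 + 2) - 56*(-¼))² = (-22 + 14)² = (-8)² = 64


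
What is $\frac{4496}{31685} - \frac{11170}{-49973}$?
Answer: $\frac{578600058}{1583394505} \approx 0.36542$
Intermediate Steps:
$\frac{4496}{31685} - \frac{11170}{-49973} = 4496 \cdot \frac{1}{31685} - - \frac{11170}{49973} = \frac{4496}{31685} + \frac{11170}{49973} = \frac{578600058}{1583394505}$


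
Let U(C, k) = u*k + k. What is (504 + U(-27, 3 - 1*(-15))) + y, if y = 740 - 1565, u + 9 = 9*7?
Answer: 669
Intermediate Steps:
u = 54 (u = -9 + 9*7 = -9 + 63 = 54)
U(C, k) = 55*k (U(C, k) = 54*k + k = 55*k)
y = -825
(504 + U(-27, 3 - 1*(-15))) + y = (504 + 55*(3 - 1*(-15))) - 825 = (504 + 55*(3 + 15)) - 825 = (504 + 55*18) - 825 = (504 + 990) - 825 = 1494 - 825 = 669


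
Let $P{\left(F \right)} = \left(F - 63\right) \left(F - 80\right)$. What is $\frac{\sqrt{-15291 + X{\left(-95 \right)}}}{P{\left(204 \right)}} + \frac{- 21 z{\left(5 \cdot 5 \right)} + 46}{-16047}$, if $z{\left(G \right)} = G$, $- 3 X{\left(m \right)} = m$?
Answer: $\frac{479}{16047} + \frac{i \sqrt{137334}}{52452} \approx 0.02985 + 0.0070652 i$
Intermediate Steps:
$X{\left(m \right)} = - \frac{m}{3}$
$P{\left(F \right)} = \left(-80 + F\right) \left(-63 + F\right)$ ($P{\left(F \right)} = \left(-63 + F\right) \left(-80 + F\right) = \left(-80 + F\right) \left(-63 + F\right)$)
$\frac{\sqrt{-15291 + X{\left(-95 \right)}}}{P{\left(204 \right)}} + \frac{- 21 z{\left(5 \cdot 5 \right)} + 46}{-16047} = \frac{\sqrt{-15291 - - \frac{95}{3}}}{5040 + 204^{2} - 29172} + \frac{- 21 \cdot 5 \cdot 5 + 46}{-16047} = \frac{\sqrt{-15291 + \frac{95}{3}}}{5040 + 41616 - 29172} + \left(\left(-21\right) 25 + 46\right) \left(- \frac{1}{16047}\right) = \frac{\sqrt{- \frac{45778}{3}}}{17484} + \left(-525 + 46\right) \left(- \frac{1}{16047}\right) = \frac{i \sqrt{137334}}{3} \cdot \frac{1}{17484} - - \frac{479}{16047} = \frac{i \sqrt{137334}}{52452} + \frac{479}{16047} = \frac{479}{16047} + \frac{i \sqrt{137334}}{52452}$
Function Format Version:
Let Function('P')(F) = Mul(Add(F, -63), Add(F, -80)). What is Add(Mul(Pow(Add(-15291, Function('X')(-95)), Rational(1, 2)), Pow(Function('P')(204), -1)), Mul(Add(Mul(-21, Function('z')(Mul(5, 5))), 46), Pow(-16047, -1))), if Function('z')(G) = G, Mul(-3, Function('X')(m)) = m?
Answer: Add(Rational(479, 16047), Mul(Rational(1, 52452), I, Pow(137334, Rational(1, 2)))) ≈ Add(0.029850, Mul(0.0070652, I))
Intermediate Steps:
Function('X')(m) = Mul(Rational(-1, 3), m)
Function('P')(F) = Mul(Add(-80, F), Add(-63, F)) (Function('P')(F) = Mul(Add(-63, F), Add(-80, F)) = Mul(Add(-80, F), Add(-63, F)))
Add(Mul(Pow(Add(-15291, Function('X')(-95)), Rational(1, 2)), Pow(Function('P')(204), -1)), Mul(Add(Mul(-21, Function('z')(Mul(5, 5))), 46), Pow(-16047, -1))) = Add(Mul(Pow(Add(-15291, Mul(Rational(-1, 3), -95)), Rational(1, 2)), Pow(Add(5040, Pow(204, 2), Mul(-143, 204)), -1)), Mul(Add(Mul(-21, Mul(5, 5)), 46), Pow(-16047, -1))) = Add(Mul(Pow(Add(-15291, Rational(95, 3)), Rational(1, 2)), Pow(Add(5040, 41616, -29172), -1)), Mul(Add(Mul(-21, 25), 46), Rational(-1, 16047))) = Add(Mul(Pow(Rational(-45778, 3), Rational(1, 2)), Pow(17484, -1)), Mul(Add(-525, 46), Rational(-1, 16047))) = Add(Mul(Mul(Rational(1, 3), I, Pow(137334, Rational(1, 2))), Rational(1, 17484)), Mul(-479, Rational(-1, 16047))) = Add(Mul(Rational(1, 52452), I, Pow(137334, Rational(1, 2))), Rational(479, 16047)) = Add(Rational(479, 16047), Mul(Rational(1, 52452), I, Pow(137334, Rational(1, 2))))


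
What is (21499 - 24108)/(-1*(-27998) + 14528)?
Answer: -2609/42526 ≈ -0.061351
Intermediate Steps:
(21499 - 24108)/(-1*(-27998) + 14528) = -2609/(27998 + 14528) = -2609/42526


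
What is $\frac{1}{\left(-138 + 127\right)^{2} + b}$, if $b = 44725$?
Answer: $\frac{1}{44846} \approx 2.2299 \cdot 10^{-5}$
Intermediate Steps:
$\frac{1}{\left(-138 + 127\right)^{2} + b} = \frac{1}{\left(-138 + 127\right)^{2} + 44725} = \frac{1}{\left(-11\right)^{2} + 44725} = \frac{1}{121 + 44725} = \frac{1}{44846}$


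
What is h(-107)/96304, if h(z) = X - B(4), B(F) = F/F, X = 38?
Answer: 37/96304 ≈ 0.00038420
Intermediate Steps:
B(F) = 1
h(z) = 37 (h(z) = 38 - 1*1 = 38 - 1 = 37)
h(-107)/96304 = 37/96304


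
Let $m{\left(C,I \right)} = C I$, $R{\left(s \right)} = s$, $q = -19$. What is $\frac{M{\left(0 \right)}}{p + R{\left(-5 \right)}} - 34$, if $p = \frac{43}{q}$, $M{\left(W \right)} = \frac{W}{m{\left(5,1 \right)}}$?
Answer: $-34$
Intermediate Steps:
$M{\left(W \right)} = \frac{W}{5}$ ($M{\left(W \right)} = \frac{W}{5 \cdot 1} = \frac{W}{5}$)
$p = - \frac{43}{19}$ ($p = \frac{43}{-19} = 43 \left(- \frac{1}{19}\right) = - \frac{43}{19} \approx -2.2632$)
$\frac{M{\left(0 \right)}}{p + R{\left(-5 \right)}} - 34 = \frac{\frac{1}{5} \cdot 0}{- \frac{43}{19} - 5} - 34 = \frac{0}{- \frac{138}{19}} - 34 = 0 \left(- \frac{19}{138}\right) - 34 = 0 - 34 = -34$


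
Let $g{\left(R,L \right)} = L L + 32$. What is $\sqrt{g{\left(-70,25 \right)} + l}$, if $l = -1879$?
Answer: $i \sqrt{1222} \approx 34.957 i$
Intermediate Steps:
$g{\left(R,L \right)} = 32 + L^{2}$ ($g{\left(R,L \right)} = L^{2} + 32 = 32 + L^{2}$)
$\sqrt{g{\left(-70,25 \right)} + l} = \sqrt{\left(32 + 25^{2}\right) - 1879} = \sqrt{\left(32 + 625\right) - 1879} = \sqrt{657 - 1879} = \sqrt{-1222} = i \sqrt{1222}$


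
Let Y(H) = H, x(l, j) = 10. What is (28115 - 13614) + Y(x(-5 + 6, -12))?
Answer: 14511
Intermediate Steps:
(28115 - 13614) + Y(x(-5 + 6, -12)) = (28115 - 13614) + 10 = 14501 + 10 = 14511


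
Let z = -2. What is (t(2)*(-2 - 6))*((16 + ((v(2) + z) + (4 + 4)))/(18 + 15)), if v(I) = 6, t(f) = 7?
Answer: -1568/33 ≈ -47.515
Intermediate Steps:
(t(2)*(-2 - 6))*((16 + ((v(2) + z) + (4 + 4)))/(18 + 15)) = (7*(-2 - 6))*((16 + ((6 - 2) + (4 + 4)))/(18 + 15)) = (7*(-8))*((16 + (4 + 8))/33) = -56*(16 + 12)/33 = -1568/33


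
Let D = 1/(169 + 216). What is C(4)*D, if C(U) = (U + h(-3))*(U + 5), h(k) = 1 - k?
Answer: 72/385 ≈ 0.18701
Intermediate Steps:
C(U) = (4 + U)*(5 + U) (C(U) = (U + (1 - 1*(-3)))*(U + 5) = (U + (1 + 3))*(5 + U) = (U + 4)*(5 + U) = (4 + U)*(5 + U))
D = 1/385 ≈ 0.0025974
C(4)*D = (20 + 4² + 9*4)*(1/385) = (20 + 16 + 36)*(1/385) = 72*(1/385) = 72/385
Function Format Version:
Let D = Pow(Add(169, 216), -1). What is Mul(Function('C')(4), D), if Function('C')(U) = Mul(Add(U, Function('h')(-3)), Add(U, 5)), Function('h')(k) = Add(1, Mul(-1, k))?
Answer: Rational(72, 385) ≈ 0.18701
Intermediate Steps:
Function('C')(U) = Mul(Add(4, U), Add(5, U)) (Function('C')(U) = Mul(Add(U, Add(1, Mul(-1, -3))), Add(U, 5)) = Mul(Add(U, Add(1, 3)), Add(5, U)) = Mul(Add(U, 4), Add(5, U)) = Mul(Add(4, U), Add(5, U)))
D = Rational(1, 385) (D = Pow(385, -1) = Rational(1, 385) ≈ 0.0025974)
Mul(Function('C')(4), D) = Mul(Add(20, Pow(4, 2), Mul(9, 4)), Rational(1, 385)) = Mul(Add(20, 16, 36), Rational(1, 385)) = Mul(72, Rational(1, 385)) = Rational(72, 385)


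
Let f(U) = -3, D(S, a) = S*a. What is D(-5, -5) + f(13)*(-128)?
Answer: 409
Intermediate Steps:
D(-5, -5) + f(13)*(-128) = -5*(-5) - 3*(-128) = 25 + 384 = 409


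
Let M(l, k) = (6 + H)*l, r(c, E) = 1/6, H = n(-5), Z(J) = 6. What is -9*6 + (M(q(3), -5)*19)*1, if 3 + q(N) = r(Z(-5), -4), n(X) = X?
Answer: -647/6 ≈ -107.83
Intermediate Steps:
H = -5
r(c, E) = ⅙
q(N) = -17/6 (q(N) = -3 + ⅙ = -17/6)
M(l, k) = l (M(l, k) = (6 - 5)*l = 1*l = l)
-9*6 + (M(q(3), -5)*19)*1 = -9*6 - 17/6*19*1 = -54 - 323/6*1 = -54 - 323/6 = -647/6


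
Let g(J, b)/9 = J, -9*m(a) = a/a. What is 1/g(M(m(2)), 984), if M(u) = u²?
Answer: 9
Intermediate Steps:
m(a) = -⅑ (m(a) = -a/(9*a) = -⅑*1 = -⅑)
g(J, b) = 9*J
1/g(M(m(2)), 984) = 1/(9*(-⅑)²) = 1/(9*(1/81)) = 1/(⅑) = 9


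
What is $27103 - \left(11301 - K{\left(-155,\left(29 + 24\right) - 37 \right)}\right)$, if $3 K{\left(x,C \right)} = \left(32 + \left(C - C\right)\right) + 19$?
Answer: $15819$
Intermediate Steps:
$K{\left(x,C \right)} = 17$ ($K{\left(x,C \right)} = \frac{\left(32 + \left(C - C\right)\right) + 19}{3} = \frac{\left(32 + 0\right) + 19}{3} = \frac{32 + 19}{3} = \frac{1}{3} \cdot 51 = 17$)
$27103 - \left(11301 - K{\left(-155,\left(29 + 24\right) - 37 \right)}\right) = 27103 - \left(11301 - 17\right) = 27103 - 11284 = 15819$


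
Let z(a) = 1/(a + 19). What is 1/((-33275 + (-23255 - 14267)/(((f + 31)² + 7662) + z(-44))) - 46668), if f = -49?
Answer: -199649/15961478057 ≈ -1.2508e-5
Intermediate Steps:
z(a) = 1/(19 + a)
1/((-33275 + (-23255 - 14267)/(((f + 31)² + 7662) + z(-44))) - 46668) = 1/((-33275 + (-23255 - 14267)/(((-49 + 31)² + 7662) + 1/(19 - 44))) - 46668) = 1/((-33275 - 37522/(((-18)² + 7662) + 1/(-25))) - 46668) = 1/((-33275 - 37522/((324 + 7662) - 1/25)) - 46668) = 1/((-33275 - 37522/(7986 - 1/25)) - 46668) = 1/((-33275 - 37522/199649/25) - 46668) = 1/((-33275 - 37522*25/199649) - 46668) = 1/((-33275 - 938050/199649) - 46668) = 1/(-6644258525/199649 - 46668) = 1/(-15961478057/199649) = -199649/15961478057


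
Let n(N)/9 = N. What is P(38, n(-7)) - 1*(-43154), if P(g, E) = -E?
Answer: 43217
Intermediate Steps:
n(N) = 9*N
P(38, n(-7)) - 1*(-43154) = -9*(-7) - 1*(-43154) = -1*(-63) + 43154 = 63 + 43154 = 43217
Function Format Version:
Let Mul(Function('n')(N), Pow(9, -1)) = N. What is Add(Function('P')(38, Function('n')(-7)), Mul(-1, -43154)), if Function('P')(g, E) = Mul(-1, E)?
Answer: 43217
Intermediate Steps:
Function('n')(N) = Mul(9, N)
Add(Function('P')(38, Function('n')(-7)), Mul(-1, -43154)) = Add(Mul(-1, Mul(9, -7)), Mul(-1, -43154)) = Add(Mul(-1, -63), 43154) = Add(63, 43154) = 43217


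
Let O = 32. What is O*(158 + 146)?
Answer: 9728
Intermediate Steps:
O*(158 + 146) = 32*(158 + 146) = 32*304 = 9728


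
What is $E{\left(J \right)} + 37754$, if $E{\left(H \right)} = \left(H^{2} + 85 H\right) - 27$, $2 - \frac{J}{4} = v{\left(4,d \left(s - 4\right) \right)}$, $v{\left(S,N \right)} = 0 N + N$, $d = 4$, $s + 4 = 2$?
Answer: $57383$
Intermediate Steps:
$s = -2$ ($s = -4 + 2 = -2$)
$v{\left(S,N \right)} = N$ ($v{\left(S,N \right)} = 0 + N = N$)
$J = 104$ ($J = 8 - 4 \cdot 4 \left(-2 - 4\right) = 8 - 4 \cdot 4 \left(-6\right) = 8 - -96 = 8 + 96 = 104$)
$E{\left(H \right)} = -27 + H^{2} + 85 H$
$E{\left(J \right)} + 37754 = \left(-27 + 104^{2} + 85 \cdot 104\right) + 37754 = \left(-27 + 10816 + 8840\right) + 37754 = 19629 + 37754 = 57383$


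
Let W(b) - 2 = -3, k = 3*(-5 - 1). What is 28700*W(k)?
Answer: -28700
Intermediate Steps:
k = -18 (k = 3*(-6) = -18)
W(b) = -1 (W(b) = 2 - 3 = -1)
28700*W(k) = 28700*(-1) = -28700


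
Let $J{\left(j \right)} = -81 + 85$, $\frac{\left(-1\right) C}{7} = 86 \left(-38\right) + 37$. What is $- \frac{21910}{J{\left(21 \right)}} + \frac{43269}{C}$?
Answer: $- \frac{82560899}{15078} \approx -5475.6$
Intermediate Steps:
$C = 22617$ ($C = - 7 \left(86 \left(-38\right) + 37\right) = - 7 \left(-3268 + 37\right) = \left(-7\right) \left(-3231\right) = 22617$)
$J{\left(j \right)} = 4$
$- \frac{21910}{J{\left(21 \right)}} + \frac{43269}{C} = - \frac{21910}{4} + \frac{43269}{22617} = \left(-21910\right) \frac{1}{4} + 43269 \cdot \frac{1}{22617} = - \frac{10955}{2} + \frac{14423}{7539} = - \frac{82560899}{15078}$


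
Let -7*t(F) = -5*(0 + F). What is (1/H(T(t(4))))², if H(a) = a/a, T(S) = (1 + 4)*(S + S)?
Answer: 1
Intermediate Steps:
t(F) = 5*F/7 (t(F) = -(-5)*(0 + F)/7 = -(-5)*F/7 = 5*F/7)
T(S) = 10*S (T(S) = 5*(2*S) = 10*S)
H(a) = 1
(1/H(T(t(4))))² = (1/1)² = 1² = 1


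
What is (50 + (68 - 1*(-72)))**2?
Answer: 36100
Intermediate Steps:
(50 + (68 - 1*(-72)))**2 = (50 + (68 + 72))**2 = (50 + 140)**2 = 190**2 = 36100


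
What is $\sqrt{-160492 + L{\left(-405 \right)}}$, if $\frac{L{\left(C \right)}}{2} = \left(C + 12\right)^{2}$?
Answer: $\sqrt{148406} \approx 385.23$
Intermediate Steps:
$L{\left(C \right)} = 2 \left(12 + C\right)^{2}$ ($L{\left(C \right)} = 2 \left(C + 12\right)^{2} = 2 \left(12 + C\right)^{2}$)
$\sqrt{-160492 + L{\left(-405 \right)}} = \sqrt{-160492 + 2 \left(12 - 405\right)^{2}} = \sqrt{-160492 + 2 \left(-393\right)^{2}} = \sqrt{-160492 + 2 \cdot 154449} = \sqrt{-160492 + 308898} = \sqrt{148406}$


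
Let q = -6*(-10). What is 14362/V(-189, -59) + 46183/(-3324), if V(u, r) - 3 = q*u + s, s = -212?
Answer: -581106755/38388876 ≈ -15.137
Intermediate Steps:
q = 60
V(u, r) = -209 + 60*u (V(u, r) = 3 + (60*u - 212) = 3 + (-212 + 60*u) = -209 + 60*u)
14362/V(-189, -59) + 46183/(-3324) = 14362/(-209 + 60*(-189)) + 46183/(-3324) = 14362/(-209 - 11340) + 46183*(-1/3324) = 14362/(-11549) - 46183/3324 = 14362*(-1/11549) - 46183/3324 = -14362/11549 - 46183/3324 = -581106755/38388876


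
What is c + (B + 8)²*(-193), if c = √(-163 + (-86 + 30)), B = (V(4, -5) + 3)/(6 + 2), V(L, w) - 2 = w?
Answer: -12352 + I*√219 ≈ -12352.0 + 14.799*I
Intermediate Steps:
V(L, w) = 2 + w
B = 0 (B = ((2 - 5) + 3)/(6 + 2) = (-3 + 3)/8 = 0*(⅛) = 0)
c = I*√219 (c = √(-163 - 56) = √(-219) = I*√219 ≈ 14.799*I)
c + (B + 8)²*(-193) = I*√219 + (0 + 8)²*(-193) = I*√219 + 8²*(-193) = I*√219 + 64*(-193) = I*√219 - 12352 = -12352 + I*√219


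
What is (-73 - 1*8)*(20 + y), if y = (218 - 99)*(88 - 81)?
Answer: -69093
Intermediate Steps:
y = 833 (y = 119*7 = 833)
(-73 - 1*8)*(20 + y) = (-73 - 1*8)*(20 + 833) = (-73 - 8)*853 = -81*853 = -69093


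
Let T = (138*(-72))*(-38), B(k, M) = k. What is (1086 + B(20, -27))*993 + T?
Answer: 1475826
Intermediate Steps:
T = 377568 (T = -9936*(-38) = 377568)
(1086 + B(20, -27))*993 + T = (1086 + 20)*993 + 377568 = 1106*993 + 377568 = 1098258 + 377568 = 1475826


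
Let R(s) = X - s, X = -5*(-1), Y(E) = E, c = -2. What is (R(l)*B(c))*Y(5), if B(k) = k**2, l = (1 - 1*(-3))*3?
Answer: -140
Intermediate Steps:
X = 5
l = 12 (l = (1 + 3)*3 = 4*3 = 12)
R(s) = 5 - s
(R(l)*B(c))*Y(5) = ((5 - 1*12)*(-2)**2)*5 = ((5 - 12)*4)*5 = -7*4*5 = -28*5 = -140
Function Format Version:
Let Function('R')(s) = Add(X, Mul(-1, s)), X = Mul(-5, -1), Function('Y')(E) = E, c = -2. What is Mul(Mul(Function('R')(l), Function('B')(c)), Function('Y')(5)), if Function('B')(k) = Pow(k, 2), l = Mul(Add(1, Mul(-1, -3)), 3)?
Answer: -140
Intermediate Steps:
X = 5
l = 12 (l = Mul(Add(1, 3), 3) = Mul(4, 3) = 12)
Function('R')(s) = Add(5, Mul(-1, s))
Mul(Mul(Function('R')(l), Function('B')(c)), Function('Y')(5)) = Mul(Mul(Add(5, Mul(-1, 12)), Pow(-2, 2)), 5) = Mul(Mul(Add(5, -12), 4), 5) = Mul(Mul(-7, 4), 5) = Mul(-28, 5) = -140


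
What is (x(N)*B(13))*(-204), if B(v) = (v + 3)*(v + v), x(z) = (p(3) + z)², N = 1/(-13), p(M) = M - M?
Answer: -6528/13 ≈ -502.15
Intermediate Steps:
p(M) = 0
N = -1/13 ≈ -0.076923
x(z) = z² (x(z) = (0 + z)² = z²)
B(v) = 2*v*(3 + v) (B(v) = (3 + v)*(2*v) = 2*v*(3 + v))
(x(N)*B(13))*(-204) = ((-1/13)²*(2*13*(3 + 13)))*(-204) = ((2*13*16)/169)*(-204) = ((1/169)*416)*(-204) = (32/13)*(-204) = -6528/13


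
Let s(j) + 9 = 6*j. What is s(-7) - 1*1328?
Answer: -1379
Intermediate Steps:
s(j) = -9 + 6*j
s(-7) - 1*1328 = (-9 + 6*(-7)) - 1*1328 = (-9 - 42) - 1328 = -51 - 1328 = -1379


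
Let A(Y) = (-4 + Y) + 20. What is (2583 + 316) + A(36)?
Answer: 2951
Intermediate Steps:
A(Y) = 16 + Y
(2583 + 316) + A(36) = (2583 + 316) + (16 + 36) = 2899 + 52 = 2951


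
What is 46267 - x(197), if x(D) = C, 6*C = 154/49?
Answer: 971596/21 ≈ 46267.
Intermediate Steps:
C = 11/21 (C = (154/49)/6 = (154*(1/49))/6 = (⅙)*(22/7) = 11/21 ≈ 0.52381)
x(D) = 11/21
46267 - x(197) = 46267 - 1*11/21 = 46267 - 11/21 = 971596/21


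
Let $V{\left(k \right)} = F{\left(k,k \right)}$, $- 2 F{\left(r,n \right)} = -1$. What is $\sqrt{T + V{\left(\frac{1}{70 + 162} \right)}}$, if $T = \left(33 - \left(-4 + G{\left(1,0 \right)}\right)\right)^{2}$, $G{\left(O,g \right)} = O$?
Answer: $\frac{\sqrt{5186}}{2} \approx 36.007$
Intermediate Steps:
$F{\left(r,n \right)} = \frac{1}{2}$ ($F{\left(r,n \right)} = \left(- \frac{1}{2}\right) \left(-1\right) = \frac{1}{2}$)
$V{\left(k \right)} = \frac{1}{2}$
$T = 1296$ ($T = \left(33 + \left(\left(-1\right) 1 + 4\right)\right)^{2} = \left(33 + \left(-1 + 4\right)\right)^{2} = \left(33 + 3\right)^{2} = 36^{2} = 1296$)
$\sqrt{T + V{\left(\frac{1}{70 + 162} \right)}} = \sqrt{1296 + \frac{1}{2}} = \sqrt{\frac{2593}{2}} = \frac{\sqrt{5186}}{2}$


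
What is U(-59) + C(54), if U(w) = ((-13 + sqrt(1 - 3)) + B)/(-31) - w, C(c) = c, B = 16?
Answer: 3500/31 - I*sqrt(2)/31 ≈ 112.9 - 0.04562*I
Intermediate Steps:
U(w) = -3/31 - w - I*sqrt(2)/31 (U(w) = ((-13 + sqrt(1 - 3)) + 16)/(-31) - w = ((-13 + sqrt(-2)) + 16)*(-1/31) - w = ((-13 + I*sqrt(2)) + 16)*(-1/31) - w = (3 + I*sqrt(2))*(-1/31) - w = (-3/31 - I*sqrt(2)/31) - w = -3/31 - w - I*sqrt(2)/31)
U(-59) + C(54) = (-3/31 - 1*(-59) - I*sqrt(2)/31) + 54 = (-3/31 + 59 - I*sqrt(2)/31) + 54 = (1826/31 - I*sqrt(2)/31) + 54 = 3500/31 - I*sqrt(2)/31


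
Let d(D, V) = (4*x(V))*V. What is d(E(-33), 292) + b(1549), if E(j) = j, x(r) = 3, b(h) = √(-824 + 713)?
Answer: 3504 + I*√111 ≈ 3504.0 + 10.536*I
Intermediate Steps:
b(h) = I*√111 (b(h) = √(-111) = I*√111)
d(D, V) = 12*V (d(D, V) = (4*3)*V = 12*V)
d(E(-33), 292) + b(1549) = 12*292 + I*√111 = 3504 + I*√111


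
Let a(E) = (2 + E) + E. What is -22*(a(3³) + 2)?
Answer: -1276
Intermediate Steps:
a(E) = 2 + 2*E
-22*(a(3³) + 2) = -22*((2 + 2*3³) + 2) = -22*((2 + 2*27) + 2) = -22*((2 + 54) + 2) = -22*(56 + 2) = -22*58 = -1276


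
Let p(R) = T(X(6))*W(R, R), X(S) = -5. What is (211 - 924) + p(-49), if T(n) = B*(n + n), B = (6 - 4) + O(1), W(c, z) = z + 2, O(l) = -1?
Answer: -243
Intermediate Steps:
W(c, z) = 2 + z
B = 1 (B = (6 - 4) - 1 = 2 - 1 = 1)
T(n) = 2*n (T(n) = 1*(n + n) = 1*(2*n) = 2*n)
p(R) = -20 - 10*R (p(R) = (2*(-5))*(2 + R) = -10*(2 + R) = -20 - 10*R)
(211 - 924) + p(-49) = (211 - 924) + (-20 - 10*(-49)) = -713 + (-20 + 490) = -713 + 470 = -243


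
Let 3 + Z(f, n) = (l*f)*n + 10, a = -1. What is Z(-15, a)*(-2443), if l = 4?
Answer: -163681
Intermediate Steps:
Z(f, n) = 7 + 4*f*n (Z(f, n) = -3 + ((4*f)*n + 10) = -3 + (4*f*n + 10) = -3 + (10 + 4*f*n) = 7 + 4*f*n)
Z(-15, a)*(-2443) = (7 + 4*(-15)*(-1))*(-2443) = (7 + 60)*(-2443) = 67*(-2443) = -163681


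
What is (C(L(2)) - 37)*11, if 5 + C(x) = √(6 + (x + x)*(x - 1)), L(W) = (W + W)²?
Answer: -462 + 99*√6 ≈ -219.50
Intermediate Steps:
L(W) = 4*W² (L(W) = (2*W)² = 4*W²)
C(x) = -5 + √(6 + 2*x*(-1 + x)) (C(x) = -5 + √(6 + (x + x)*(x - 1)) = -5 + √(6 + (2*x)*(-1 + x)) = -5 + √(6 + 2*x*(-1 + x)))
(C(L(2)) - 37)*11 = ((-5 + √(6 - 8*2² + 2*(4*2²)²)) - 37)*11 = ((-5 + √(6 - 8*4 + 2*(4*4)²)) - 37)*11 = ((-5 + √(6 - 2*16 + 2*16²)) - 37)*11 = ((-5 + √(6 - 32 + 2*256)) - 37)*11 = ((-5 + √(6 - 32 + 512)) - 37)*11 = ((-5 + √486) - 37)*11 = ((-5 + 9*√6) - 37)*11 = (-42 + 9*√6)*11 = -462 + 99*√6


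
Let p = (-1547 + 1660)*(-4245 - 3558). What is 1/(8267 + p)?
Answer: -1/873472 ≈ -1.1449e-6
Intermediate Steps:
p = -881739 (p = 113*(-7803) = -881739)
1/(8267 + p) = 1/(8267 - 881739) = 1/(-873472) = -1/873472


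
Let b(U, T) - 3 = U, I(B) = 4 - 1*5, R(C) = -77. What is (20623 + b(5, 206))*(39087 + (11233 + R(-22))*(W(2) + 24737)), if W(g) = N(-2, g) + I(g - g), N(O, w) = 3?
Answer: 5694720691101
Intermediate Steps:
I(B) = -1 (I(B) = 4 - 5 = -1)
W(g) = 2 (W(g) = 3 - 1 = 2)
b(U, T) = 3 + U
(20623 + b(5, 206))*(39087 + (11233 + R(-22))*(W(2) + 24737)) = (20623 + (3 + 5))*(39087 + (11233 - 77)*(2 + 24737)) = (20623 + 8)*(39087 + 11156*24739) = 20631*(39087 + 275988284) = 20631*276027371 = 5694720691101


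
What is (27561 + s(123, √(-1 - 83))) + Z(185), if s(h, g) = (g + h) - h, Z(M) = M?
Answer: 27746 + 2*I*√21 ≈ 27746.0 + 9.1651*I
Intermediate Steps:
s(h, g) = g
(27561 + s(123, √(-1 - 83))) + Z(185) = (27561 + √(-1 - 83)) + 185 = (27561 + √(-84)) + 185 = (27561 + 2*I*√21) + 185 = 27746 + 2*I*√21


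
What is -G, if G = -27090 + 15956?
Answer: 11134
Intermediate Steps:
G = -11134
-G = -1*(-11134) = 11134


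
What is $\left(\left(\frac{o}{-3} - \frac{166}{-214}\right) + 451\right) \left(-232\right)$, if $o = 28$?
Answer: $- \frac{32949568}{321} \approx -1.0265 \cdot 10^{5}$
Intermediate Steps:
$\left(\left(\frac{o}{-3} - \frac{166}{-214}\right) + 451\right) \left(-232\right) = \left(\left(\frac{28}{-3} - \frac{166}{-214}\right) + 451\right) \left(-232\right) = \left(\left(28 \left(- \frac{1}{3}\right) - - \frac{83}{107}\right) + 451\right) \left(-232\right) = \left(\left(- \frac{28}{3} + \frac{83}{107}\right) + 451\right) \left(-232\right) = \left(- \frac{2747}{321} + 451\right) \left(-232\right) = \frac{142024}{321} \left(-232\right) = - \frac{32949568}{321}$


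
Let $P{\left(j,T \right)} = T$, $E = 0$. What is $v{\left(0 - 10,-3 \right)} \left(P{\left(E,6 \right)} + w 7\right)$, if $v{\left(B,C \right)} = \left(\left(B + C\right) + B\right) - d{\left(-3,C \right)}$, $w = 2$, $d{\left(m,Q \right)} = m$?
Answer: $-400$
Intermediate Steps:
$v{\left(B,C \right)} = 3 + C + 2 B$ ($v{\left(B,C \right)} = \left(\left(B + C\right) + B\right) - -3 = \left(C + 2 B\right) + 3 = 3 + C + 2 B$)
$v{\left(0 - 10,-3 \right)} \left(P{\left(E,6 \right)} + w 7\right) = \left(3 - 3 + 2 \left(0 - 10\right)\right) \left(6 + 2 \cdot 7\right) = \left(3 - 3 + 2 \left(0 - 10\right)\right) \left(6 + 14\right) = \left(3 - 3 + 2 \left(-10\right)\right) 20 = \left(3 - 3 - 20\right) 20 = \left(-20\right) 20 = -400$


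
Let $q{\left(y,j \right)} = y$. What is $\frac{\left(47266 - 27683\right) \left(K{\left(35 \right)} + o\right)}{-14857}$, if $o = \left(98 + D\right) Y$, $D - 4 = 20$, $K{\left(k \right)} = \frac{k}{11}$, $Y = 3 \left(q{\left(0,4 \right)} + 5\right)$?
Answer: $- \frac{394891195}{163427} \approx -2416.3$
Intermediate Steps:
$Y = 15$ ($Y = 3 \left(0 + 5\right) = 3 \cdot 5 = 15$)
$K{\left(k \right)} = \frac{k}{11}$ ($K{\left(k \right)} = k \frac{1}{11} = \frac{k}{11}$)
$D = 24$ ($D = 4 + 20 = 24$)
$o = 1830$ ($o = \left(98 + 24\right) 15 = 122 \cdot 15 = 1830$)
$\frac{\left(47266 - 27683\right) \left(K{\left(35 \right)} + o\right)}{-14857} = \frac{\left(47266 - 27683\right) \left(\frac{1}{11} \cdot 35 + 1830\right)}{-14857} = 19583 \left(\frac{35}{11} + 1830\right) \left(- \frac{1}{14857}\right) = 19583 \cdot \frac{20165}{11} \left(- \frac{1}{14857}\right) = \frac{394891195}{11} \left(- \frac{1}{14857}\right) = - \frac{394891195}{163427}$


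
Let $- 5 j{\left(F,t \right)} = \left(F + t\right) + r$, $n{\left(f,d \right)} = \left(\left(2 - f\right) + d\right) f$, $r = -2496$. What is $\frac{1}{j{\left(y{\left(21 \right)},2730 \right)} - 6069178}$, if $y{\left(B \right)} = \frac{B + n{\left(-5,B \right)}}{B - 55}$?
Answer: $- \frac{2}{12138451} \approx -1.6477 \cdot 10^{-7}$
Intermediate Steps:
$n{\left(f,d \right)} = f \left(2 + d - f\right)$ ($n{\left(f,d \right)} = \left(2 + d - f\right) f = f \left(2 + d - f\right)$)
$y{\left(B \right)} = \frac{-35 - 4 B}{-55 + B}$ ($y{\left(B \right)} = \frac{B - 5 \left(2 + B - -5\right)}{B - 55} = \frac{B - 5 \left(2 + B + 5\right)}{-55 + B} = \frac{B - 5 \left(7 + B\right)}{-55 + B} = \frac{B - \left(35 + 5 B\right)}{-55 + B} = \frac{-35 - 4 B}{-55 + B}$)
$j{\left(F,t \right)} = \frac{2496}{5} - \frac{F}{5} - \frac{t}{5}$ ($j{\left(F,t \right)} = - \frac{\left(F + t\right) - 2496}{5} = - \frac{-2496 + F + t}{5} = \frac{2496}{5} - \frac{F}{5} - \frac{t}{5}$)
$\frac{1}{j{\left(y{\left(21 \right)},2730 \right)} - 6069178} = \frac{1}{\left(\frac{2496}{5} - \frac{\frac{1}{-55 + 21} \left(-35 - 84\right)}{5} - 546\right) - 6069178} = \frac{1}{\left(\frac{2496}{5} - \frac{\frac{1}{-34} \left(-35 - 84\right)}{5} - 546\right) - 6069178} = \frac{1}{\left(\frac{2496}{5} - \frac{\left(- \frac{1}{34}\right) \left(-119\right)}{5} - 546\right) - 6069178} = \frac{1}{\left(\frac{2496}{5} - \frac{7}{10} - 546\right) - 6069178} = \frac{1}{- \frac{95}{2} - 6069178} = \frac{1}{- \frac{12138451}{2}} = - \frac{2}{12138451}$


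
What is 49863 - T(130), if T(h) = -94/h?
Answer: 3241142/65 ≈ 49864.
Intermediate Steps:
49863 - T(130) = 49863 - (-94)/130 = 49863 - 1*(-47/65) = 49863 + 47/65 = 3241142/65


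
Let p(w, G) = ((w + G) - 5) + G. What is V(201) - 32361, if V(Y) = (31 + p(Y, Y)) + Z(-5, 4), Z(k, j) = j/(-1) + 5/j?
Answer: -126939/4 ≈ -31735.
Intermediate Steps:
Z(k, j) = -j + 5/j (Z(k, j) = j*(-1) + 5/j = -j + 5/j)
p(w, G) = -5 + w + 2*G (p(w, G) = ((G + w) - 5) + G = (-5 + G + w) + G = -5 + w + 2*G)
V(Y) = 93/4 + 3*Y (V(Y) = (31 + (-5 + Y + 2*Y)) + (-1*4 + 5/4) = (31 + (-5 + 3*Y)) + (-4 + 5*(¼)) = (26 + 3*Y) + (-4 + 5/4) = (26 + 3*Y) - 11/4 = 93/4 + 3*Y)
V(201) - 32361 = (93/4 + 3*201) - 32361 = (93/4 + 603) - 32361 = 2505/4 - 32361 = -126939/4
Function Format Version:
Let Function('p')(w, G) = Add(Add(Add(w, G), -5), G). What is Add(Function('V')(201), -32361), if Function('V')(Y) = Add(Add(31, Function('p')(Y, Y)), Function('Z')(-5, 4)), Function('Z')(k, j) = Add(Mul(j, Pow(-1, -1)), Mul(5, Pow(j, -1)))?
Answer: Rational(-126939, 4) ≈ -31735.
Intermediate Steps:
Function('Z')(k, j) = Add(Mul(-1, j), Mul(5, Pow(j, -1))) (Function('Z')(k, j) = Add(Mul(j, -1), Mul(5, Pow(j, -1))) = Add(Mul(-1, j), Mul(5, Pow(j, -1))))
Function('p')(w, G) = Add(-5, w, Mul(2, G)) (Function('p')(w, G) = Add(Add(Add(G, w), -5), G) = Add(Add(-5, G, w), G) = Add(-5, w, Mul(2, G)))
Function('V')(Y) = Add(Rational(93, 4), Mul(3, Y)) (Function('V')(Y) = Add(Add(31, Add(-5, Y, Mul(2, Y))), Add(Mul(-1, 4), Mul(5, Pow(4, -1)))) = Add(Add(31, Add(-5, Mul(3, Y))), Add(-4, Mul(5, Rational(1, 4)))) = Add(Add(26, Mul(3, Y)), Add(-4, Rational(5, 4))) = Add(Add(26, Mul(3, Y)), Rational(-11, 4)) = Add(Rational(93, 4), Mul(3, Y)))
Add(Function('V')(201), -32361) = Add(Add(Rational(93, 4), Mul(3, 201)), -32361) = Add(Add(Rational(93, 4), 603), -32361) = Add(Rational(2505, 4), -32361) = Rational(-126939, 4)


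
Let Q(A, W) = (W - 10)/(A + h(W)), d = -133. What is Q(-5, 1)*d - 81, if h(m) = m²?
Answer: -1521/4 ≈ -380.25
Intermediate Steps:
Q(A, W) = (-10 + W)/(A + W²) (Q(A, W) = (W - 10)/(A + W²) = (-10 + W)/(A + W²))
Q(-5, 1)*d - 81 = ((-10 + 1)/(-5 + 1²))*(-133) - 81 = (-9/(-5 + 1))*(-133) - 81 = (-9/(-4))*(-133) - 81 = -¼*(-9)*(-133) - 81 = (9/4)*(-133) - 81 = -1197/4 - 81 = -1521/4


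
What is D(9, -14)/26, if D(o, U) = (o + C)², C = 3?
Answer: 72/13 ≈ 5.5385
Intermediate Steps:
D(o, U) = (3 + o)² (D(o, U) = (o + 3)² = (3 + o)²)
D(9, -14)/26 = (3 + 9)²/26 = 12²*(1/26) = 144*(1/26) = 72/13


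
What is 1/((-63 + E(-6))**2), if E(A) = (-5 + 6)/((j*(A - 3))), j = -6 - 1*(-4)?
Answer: 324/1283689 ≈ 0.00025240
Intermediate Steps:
j = -2 (j = -6 + 4 = -2)
E(A) = 1/(6 - 2*A) (E(A) = (-5 + 6)/((-2*(A - 3))) = 1/(-2*(-3 + A)) = 1/(6 - 2*A))
1/((-63 + E(-6))**2) = 1/((-63 - 1/(-6 + 2*(-6)))**2) = 1/((-63 - 1/(-6 - 12))**2) = 1/((-63 - 1/(-18))**2) = 1/((-63 - 1*(-1/18))**2) = 1/((-63 + 1/18)**2) = 1/((-1133/18)**2) = 1/(1283689/324) = 324/1283689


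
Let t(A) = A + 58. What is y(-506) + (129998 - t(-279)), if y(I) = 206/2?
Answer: 130322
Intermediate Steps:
y(I) = 103 (y(I) = 206*(½) = 103)
t(A) = 58 + A
y(-506) + (129998 - t(-279)) = 103 + (129998 - (58 - 279)) = 103 + (129998 - 1*(-221)) = 103 + (129998 + 221) = 103 + 130219 = 130322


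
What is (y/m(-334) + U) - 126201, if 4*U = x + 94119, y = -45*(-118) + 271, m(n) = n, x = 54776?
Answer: -59447965/668 ≈ -88994.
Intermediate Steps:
y = 5581 (y = 5310 + 271 = 5581)
U = 148895/4 (U = (54776 + 94119)/4 = (1/4)*148895 = 148895/4 ≈ 37224.)
(y/m(-334) + U) - 126201 = (5581/(-334) + 148895/4) - 126201 = (5581*(-1/334) + 148895/4) - 126201 = (-5581/334 + 148895/4) - 126201 = 24854303/668 - 126201 = -59447965/668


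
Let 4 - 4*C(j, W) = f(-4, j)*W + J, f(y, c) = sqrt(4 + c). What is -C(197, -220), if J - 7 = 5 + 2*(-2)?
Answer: 1 - 55*sqrt(201) ≈ -778.76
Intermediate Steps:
J = 8 (J = 7 + (5 + 2*(-2)) = 7 + (5 - 4) = 7 + 1 = 8)
C(j, W) = -1 - W*sqrt(4 + j)/4 (C(j, W) = 1 - (sqrt(4 + j)*W + 8)/4 = 1 - (W*sqrt(4 + j) + 8)/4 = 1 - (8 + W*sqrt(4 + j))/4 = 1 + (-2 - W*sqrt(4 + j)/4) = -1 - W*sqrt(4 + j)/4)
-C(197, -220) = -(-1 - 1/4*(-220)*sqrt(4 + 197)) = -(-1 - 1/4*(-220)*sqrt(201)) = -(-1 + 55*sqrt(201)) = 1 - 55*sqrt(201)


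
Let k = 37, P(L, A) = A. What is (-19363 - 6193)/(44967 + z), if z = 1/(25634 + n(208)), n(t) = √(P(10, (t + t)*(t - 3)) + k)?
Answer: -188757045542353783/332127018088414507 - 6389*√85317/332127018088414507 ≈ -0.56833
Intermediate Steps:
n(t) = √(37 + 2*t*(-3 + t)) (n(t) = √((t + t)*(t - 3) + 37) = √((2*t)*(-3 + t) + 37) = √(2*t*(-3 + t) + 37) = √(37 + 2*t*(-3 + t)))
z = 1/(25634 + √85317) (z = 1/(25634 + √(37 + 2*208*(-3 + 208))) = 1/(25634 + √(37 + 2*208*205)) = 1/(25634 + √(37 + 85280)) = 1/(25634 + √85317) ≈ 3.8571e-5)
(-19363 - 6193)/(44967 + z) = (-19363 - 6193)/(44967 + (25634/657016639 - √85317/657016639)) = -25556/(29544067231547/657016639 - √85317/657016639)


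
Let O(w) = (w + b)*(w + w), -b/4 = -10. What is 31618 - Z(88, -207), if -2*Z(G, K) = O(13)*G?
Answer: 92250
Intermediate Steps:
b = 40 (b = -4*(-10) = 40)
O(w) = 2*w*(40 + w) (O(w) = (w + 40)*(w + w) = (40 + w)*(2*w) = 2*w*(40 + w))
Z(G, K) = -689*G (Z(G, K) = -2*13*(40 + 13)*G/2 = -2*13*53*G/2 = -689*G)
31618 - Z(88, -207) = 31618 - (-689)*88 = 31618 - 1*(-60632) = 31618 + 60632 = 92250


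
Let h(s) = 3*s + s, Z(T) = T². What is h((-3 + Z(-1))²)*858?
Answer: 13728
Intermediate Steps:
h(s) = 4*s
h((-3 + Z(-1))²)*858 = (4*(-3 + (-1)²)²)*858 = (4*(-3 + 1)²)*858 = (4*(-2)²)*858 = (4*4)*858 = 16*858 = 13728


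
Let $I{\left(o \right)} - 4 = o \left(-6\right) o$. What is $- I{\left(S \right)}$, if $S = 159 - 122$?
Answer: $8210$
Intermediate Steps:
$S = 37$
$I{\left(o \right)} = 4 - 6 o^{2}$ ($I{\left(o \right)} = 4 + o \left(-6\right) o = 4 + - 6 o o = 4 - 6 o^{2}$)
$- I{\left(S \right)} = - (4 - 6 \cdot 37^{2}) = - (4 - 8214) = \left(-1\right) \left(-8210\right) = 8210$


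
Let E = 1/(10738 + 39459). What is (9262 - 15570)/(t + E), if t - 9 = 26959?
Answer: -316642676/1353712697 ≈ -0.23391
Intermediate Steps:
t = 26968 (t = 9 + 26959 = 26968)
E = 1/50197 ≈ 1.9922e-5
(9262 - 15570)/(t + E) = (9262 - 15570)/(26968 + 1/50197) = -6308/1353712697/50197 = -6308*50197/1353712697 = -316642676/1353712697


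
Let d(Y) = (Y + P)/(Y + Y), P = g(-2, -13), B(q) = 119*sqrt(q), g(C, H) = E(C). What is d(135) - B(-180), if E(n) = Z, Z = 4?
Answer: 139/270 - 714*I*sqrt(5) ≈ 0.51481 - 1596.6*I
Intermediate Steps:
E(n) = 4
g(C, H) = 4
P = 4
d(Y) = (4 + Y)/(2*Y) (d(Y) = (Y + 4)/(Y + Y) = (4 + Y)/((2*Y)) = (4 + Y)*(1/(2*Y)) = (4 + Y)/(2*Y))
d(135) - B(-180) = (1/2)*(4 + 135)/135 - 119*sqrt(-180) = (1/2)*(1/135)*139 - 119*6*I*sqrt(5) = 139/270 - 714*I*sqrt(5)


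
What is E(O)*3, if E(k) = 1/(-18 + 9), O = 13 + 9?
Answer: -⅓ ≈ -0.33333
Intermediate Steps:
O = 22
E(k) = -⅑ (E(k) = 1/(-9) = -⅑)
E(O)*3 = -⅑*3 = -⅓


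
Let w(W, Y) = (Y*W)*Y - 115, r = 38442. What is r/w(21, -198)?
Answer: 38442/823169 ≈ 0.046700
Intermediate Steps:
w(W, Y) = -115 + W*Y² (w(W, Y) = (W*Y)*Y - 115 = W*Y² - 115 = -115 + W*Y²)
r/w(21, -198) = 38442/(-115 + 21*(-198)²) = 38442/(-115 + 21*39204) = 38442/(-115 + 823284) = 38442/823169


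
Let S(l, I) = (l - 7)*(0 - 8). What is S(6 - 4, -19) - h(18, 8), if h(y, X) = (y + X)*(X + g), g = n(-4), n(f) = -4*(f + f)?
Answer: -1000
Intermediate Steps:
n(f) = -8*f
g = 32 (g = -8*(-4) = 32)
h(y, X) = (32 + X)*(X + y) (h(y, X) = (y + X)*(X + 32) = (X + y)*(32 + X) = (32 + X)*(X + y))
S(l, I) = 56 - 8*l (S(l, I) = (-7 + l)*(-8) = 56 - 8*l)
S(6 - 4, -19) - h(18, 8) = (56 - 8*(6 - 4)) - (8² + 32*8 + 32*18 + 8*18) = (56 - 8*2) - (64 + 256 + 576 + 144) = (56 - 16) - 1*1040 = 40 - 1040 = -1000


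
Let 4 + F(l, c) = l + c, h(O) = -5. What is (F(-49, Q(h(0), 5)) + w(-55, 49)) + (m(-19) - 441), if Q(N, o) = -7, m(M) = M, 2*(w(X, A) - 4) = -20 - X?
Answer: -997/2 ≈ -498.50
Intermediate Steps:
w(X, A) = -6 - X/2 (w(X, A) = 4 + (-20 - X)/2 = 4 + (-10 - X/2) = -6 - X/2)
F(l, c) = -4 + c + l (F(l, c) = -4 + (l + c) = -4 + (c + l) = -4 + c + l)
(F(-49, Q(h(0), 5)) + w(-55, 49)) + (m(-19) - 441) = ((-4 - 7 - 49) + (-6 - ½*(-55))) + (-19 - 441) = (-60 + (-6 + 55/2)) - 460 = (-60 + 43/2) - 460 = -77/2 - 460 = -997/2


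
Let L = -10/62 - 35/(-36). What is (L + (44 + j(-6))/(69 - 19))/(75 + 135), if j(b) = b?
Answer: 43829/5859000 ≈ 0.0074806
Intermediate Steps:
L = 905/1116 (L = -10*1/62 - 35*(-1/36) = -5/31 + 35/36 = 905/1116 ≈ 0.81093)
(L + (44 + j(-6))/(69 - 19))/(75 + 135) = (905/1116 + (44 - 6)/(69 - 19))/(75 + 135) = (905/1116 + 38/50)/210 = (905/1116 + 38*(1/50))/210 = (905/1116 + 19/25)/210 = (1/210)*(43829/27900) = 43829/5859000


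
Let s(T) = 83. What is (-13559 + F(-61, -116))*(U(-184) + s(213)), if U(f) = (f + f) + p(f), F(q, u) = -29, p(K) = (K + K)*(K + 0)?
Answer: -916198076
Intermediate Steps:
p(K) = 2*K² (p(K) = (2*K)*K = 2*K²)
U(f) = 2*f + 2*f² (U(f) = (f + f) + 2*f² = 2*f + 2*f²)
(-13559 + F(-61, -116))*(U(-184) + s(213)) = (-13559 - 29)*(2*(-184)*(1 - 184) + 83) = -13588*(2*(-184)*(-183) + 83) = -13588*(67344 + 83) = -13588*67427 = -916198076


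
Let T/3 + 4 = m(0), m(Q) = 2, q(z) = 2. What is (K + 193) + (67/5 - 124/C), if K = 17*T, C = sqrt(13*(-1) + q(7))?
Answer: 522/5 + 124*I*sqrt(11)/11 ≈ 104.4 + 37.387*I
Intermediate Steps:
T = -6 (T = -12 + 3*2 = -12 + 6 = -6)
C = I*sqrt(11) (C = sqrt(13*(-1) + 2) = sqrt(-13 + 2) = sqrt(-11) = I*sqrt(11) ≈ 3.3166*I)
K = -102 (K = 17*(-6) = -102)
(K + 193) + (67/5 - 124/C) = (-102 + 193) + (67/5 - 124*(-I*sqrt(11)/11)) = 91 + (67*(1/5) - (-124)*I*sqrt(11)/11) = 91 + (67/5 + 124*I*sqrt(11)/11) = 522/5 + 124*I*sqrt(11)/11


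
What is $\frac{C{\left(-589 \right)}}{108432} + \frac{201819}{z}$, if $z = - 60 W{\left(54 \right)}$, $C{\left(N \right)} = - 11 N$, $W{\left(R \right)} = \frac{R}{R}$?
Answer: $- \frac{1823604089}{542160} \approx -3363.6$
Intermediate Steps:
$W{\left(R \right)} = 1$
$z = -60$ ($z = \left(-60\right) 1 = -60$)
$\frac{C{\left(-589 \right)}}{108432} + \frac{201819}{z} = \frac{\left(-11\right) \left(-589\right)}{108432} + \frac{201819}{-60} = 6479 \cdot \frac{1}{108432} + 201819 \left(- \frac{1}{60}\right) = \frac{6479}{108432} - \frac{67273}{20} = - \frac{1823604089}{542160}$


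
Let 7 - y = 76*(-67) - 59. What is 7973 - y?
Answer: 2815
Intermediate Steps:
y = 5158 (y = 7 - (76*(-67) - 59) = 7 - (-5092 - 59) = 7 - 1*(-5151) = 7 + 5151 = 5158)
7973 - y = 7973 - 1*5158 = 7973 - 5158 = 2815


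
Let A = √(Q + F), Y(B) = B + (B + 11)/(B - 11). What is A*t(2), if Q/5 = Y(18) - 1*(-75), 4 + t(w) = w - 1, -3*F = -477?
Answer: -3*√31591/7 ≈ -76.174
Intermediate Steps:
F = 159 (F = -⅓*(-477) = 159)
Y(B) = B + (11 + B)/(-11 + B)
t(w) = -5 + w (t(w) = -4 + (w - 1) = -4 + (-1 + w) = -5 + w)
Q = 3400/7 (Q = 5*((11 + 18² - 10*18)/(-11 + 18) - 1*(-75)) = 5*((11 + 324 - 180)/7 + 75) = 5*((⅐)*155 + 75) = 5*(155/7 + 75) = 5*(680/7) = 3400/7 ≈ 485.71)
A = √31591/7 (A = √(3400/7 + 159) = √(4513/7) = √31591/7 ≈ 25.391)
A*t(2) = (√31591/7)*(-5 + 2) = (√31591/7)*(-3) = -3*√31591/7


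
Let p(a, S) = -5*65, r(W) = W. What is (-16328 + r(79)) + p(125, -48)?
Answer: -16574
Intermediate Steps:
p(a, S) = -325
(-16328 + r(79)) + p(125, -48) = (-16328 + 79) - 325 = -16249 - 325 = -16574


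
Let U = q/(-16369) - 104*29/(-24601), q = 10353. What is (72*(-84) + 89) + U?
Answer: -2399857494720/402693769 ≈ -5959.5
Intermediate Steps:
U = -205325249/402693769 (U = 10353/(-16369) - 104*29/(-24601) = 10353*(-1/16369) - 3016*(-1/24601) = -10353/16369 + 3016/24601 = -205325249/402693769 ≈ -0.50988)
(72*(-84) + 89) + U = (72*(-84) + 89) - 205325249/402693769 = (-6048 + 89) - 205325249/402693769 = -5959 - 205325249/402693769 = -2399857494720/402693769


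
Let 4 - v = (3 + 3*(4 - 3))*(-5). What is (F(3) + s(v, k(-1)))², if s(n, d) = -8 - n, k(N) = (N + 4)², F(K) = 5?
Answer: 1369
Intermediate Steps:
k(N) = (4 + N)²
v = 34 (v = 4 - (3 + 3*(4 - 3))*(-5) = 4 - (3 + 3*1)*(-5) = 4 - (3 + 3)*(-5) = 4 - 6*(-5) = 4 - 1*(-30) = 4 + 30 = 34)
(F(3) + s(v, k(-1)))² = (5 + (-8 - 1*34))² = (5 + (-8 - 34))² = (5 - 42)² = (-37)² = 1369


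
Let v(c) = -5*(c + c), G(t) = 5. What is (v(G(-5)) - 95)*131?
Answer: -18995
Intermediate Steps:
v(c) = -10*c
(v(G(-5)) - 95)*131 = (-10*5 - 95)*131 = (-50 - 95)*131 = -145*131 = -18995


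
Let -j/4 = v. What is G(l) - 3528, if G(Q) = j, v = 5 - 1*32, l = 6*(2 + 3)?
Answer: -3420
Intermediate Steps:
l = 30 (l = 6*5 = 30)
v = -27 (v = 5 - 32 = -27)
j = 108 (j = -4*(-27) = 108)
G(Q) = 108
G(l) - 3528 = 108 - 3528 = -3420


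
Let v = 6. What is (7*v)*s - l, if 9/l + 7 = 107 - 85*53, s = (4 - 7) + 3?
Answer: 9/4405 ≈ 0.0020431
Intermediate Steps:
s = 0 (s = -3 + 3 = 0)
l = -9/4405 (l = 9/(-7 + (107 - 85*53)) = 9/(-7 + (107 - 4505)) = 9/(-7 - 4398) = 9/(-4405) = 9*(-1/4405) = -9/4405 ≈ -0.0020431)
(7*v)*s - l = (7*6)*0 - 1*(-9/4405) = 42*0 + 9/4405 = 0 + 9/4405 = 9/4405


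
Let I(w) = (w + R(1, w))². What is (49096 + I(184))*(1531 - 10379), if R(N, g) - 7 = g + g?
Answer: -3199233296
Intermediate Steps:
R(N, g) = 7 + 2*g (R(N, g) = 7 + (g + g) = 7 + 2*g)
I(w) = (7 + 3*w)² (I(w) = (w + (7 + 2*w))² = (7 + 3*w)²)
(49096 + I(184))*(1531 - 10379) = (49096 + (7 + 3*184)²)*(1531 - 10379) = (49096 + (7 + 552)²)*(-8848) = (49096 + 559²)*(-8848) = (49096 + 312481)*(-8848) = 361577*(-8848) = -3199233296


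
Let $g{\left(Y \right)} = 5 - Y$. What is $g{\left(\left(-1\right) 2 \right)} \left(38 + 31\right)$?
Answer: $483$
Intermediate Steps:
$g{\left(\left(-1\right) 2 \right)} \left(38 + 31\right) = \left(5 - \left(-1\right) 2\right) \left(38 + 31\right) = \left(5 - -2\right) 69 = \left(5 + 2\right) 69 = 7 \cdot 69 = 483$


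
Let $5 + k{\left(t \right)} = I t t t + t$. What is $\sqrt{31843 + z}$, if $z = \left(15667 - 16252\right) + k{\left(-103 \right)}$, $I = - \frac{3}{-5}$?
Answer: $\frac{i \sqrt{15612155}}{5} \approx 790.24 i$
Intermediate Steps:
$I = \frac{3}{5}$ ($I = \left(-3\right) \left(- \frac{1}{5}\right) = \frac{3}{5} \approx 0.6$)
$k{\left(t \right)} = -5 + t + \frac{3 t^{3}}{5}$ ($k{\left(t \right)} = -5 + \left(\frac{3 t}{5} t t + t\right) = -5 + \left(\frac{3 t^{2}}{5} t + t\right) = -5 + \left(\frac{3 t^{3}}{5} + t\right) = -5 + \left(t + \frac{3 t^{3}}{5}\right) = -5 + t + \frac{3 t^{3}}{5}$)
$z = - \frac{3281646}{5}$ ($z = \left(15667 - 16252\right) - \left(108 + \frac{3278181}{5}\right) = -585 - \frac{3278721}{5} = - \frac{3281646}{5} \approx -6.5633 \cdot 10^{5}$)
$\sqrt{31843 + z} = \sqrt{31843 - \frac{3281646}{5}} = \sqrt{- \frac{3122431}{5}} = \frac{i \sqrt{15612155}}{5}$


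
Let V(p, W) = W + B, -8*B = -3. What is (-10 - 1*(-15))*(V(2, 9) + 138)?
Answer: 5895/8 ≈ 736.88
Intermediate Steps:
B = 3/8 (B = -⅛*(-3) = 3/8 ≈ 0.37500)
V(p, W) = 3/8 + W (V(p, W) = W + 3/8 = 3/8 + W)
(-10 - 1*(-15))*(V(2, 9) + 138) = (-10 - 1*(-15))*((3/8 + 9) + 138) = (-10 + 15)*(75/8 + 138) = 5*(1179/8) = 5895/8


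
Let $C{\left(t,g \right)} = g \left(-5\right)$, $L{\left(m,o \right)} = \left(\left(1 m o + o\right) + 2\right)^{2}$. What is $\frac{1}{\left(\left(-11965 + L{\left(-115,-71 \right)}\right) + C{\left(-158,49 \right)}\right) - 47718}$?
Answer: $\frac{1}{65485288} \approx 1.5271 \cdot 10^{-8}$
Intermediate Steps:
$L{\left(m,o \right)} = \left(2 + o + m o\right)^{2}$ ($L{\left(m,o \right)} = \left(\left(m o + o\right) + 2\right)^{2} = \left(\left(o + m o\right) + 2\right)^{2} = \left(2 + o + m o\right)^{2}$)
$C{\left(t,g \right)} = - 5 g$
$\frac{1}{\left(\left(-11965 + L{\left(-115,-71 \right)}\right) + C{\left(-158,49 \right)}\right) - 47718} = \frac{1}{\left(\left(-11965 + \left(2 - 71 - -8165\right)^{2}\right) - 245\right) - 47718} = \frac{1}{\left(\left(-11965 + \left(2 - 71 + 8165\right)^{2}\right) - 245\right) - 47718} = \frac{1}{\left(\left(-11965 + 8096^{2}\right) - 245\right) - 47718} = \frac{1}{\left(\left(-11965 + 65545216\right) - 245\right) - 47718} = \frac{1}{\left(65533251 - 245\right) - 47718} = \frac{1}{65533006 - 47718} = \frac{1}{65485288}$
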